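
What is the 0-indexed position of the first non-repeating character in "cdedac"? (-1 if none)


Input: cdedac
Character frequencies:
  'a': 1
  'c': 2
  'd': 2
  'e': 1
Scanning left to right for freq == 1:
  Position 0 ('c'): freq=2, skip
  Position 1 ('d'): freq=2, skip
  Position 2 ('e'): unique! => answer = 2

2


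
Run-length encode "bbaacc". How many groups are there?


Input: bbaacc
Scanning for consecutive runs:
  Group 1: 'b' x 2 (positions 0-1)
  Group 2: 'a' x 2 (positions 2-3)
  Group 3: 'c' x 2 (positions 4-5)
Total groups: 3

3


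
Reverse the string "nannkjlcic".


Input: nannkjlcic
Reading characters right to left:
  Position 9: 'c'
  Position 8: 'i'
  Position 7: 'c'
  Position 6: 'l'
  Position 5: 'j'
  Position 4: 'k'
  Position 3: 'n'
  Position 2: 'n'
  Position 1: 'a'
  Position 0: 'n'
Reversed: cicljknnan

cicljknnan


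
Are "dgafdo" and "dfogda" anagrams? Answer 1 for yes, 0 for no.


Strings: "dgafdo", "dfogda"
Sorted first:  addfgo
Sorted second: addfgo
Sorted forms match => anagrams

1


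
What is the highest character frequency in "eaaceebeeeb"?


Input: eaaceebeeeb
Character counts:
  'a': 2
  'b': 2
  'c': 1
  'e': 6
Maximum frequency: 6

6


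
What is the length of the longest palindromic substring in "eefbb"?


Input: "eefbb"
Checking substrings for palindromes:
  [0:2] "ee" (len 2) => palindrome
  [3:5] "bb" (len 2) => palindrome
Longest palindromic substring: "ee" with length 2

2


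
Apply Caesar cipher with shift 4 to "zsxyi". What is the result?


Caesar cipher: shift "zsxyi" by 4
  'z' (pos 25) + 4 = pos 3 = 'd'
  's' (pos 18) + 4 = pos 22 = 'w'
  'x' (pos 23) + 4 = pos 1 = 'b'
  'y' (pos 24) + 4 = pos 2 = 'c'
  'i' (pos 8) + 4 = pos 12 = 'm'
Result: dwbcm

dwbcm


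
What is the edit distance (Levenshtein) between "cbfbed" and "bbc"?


Computing edit distance: "cbfbed" -> "bbc"
DP table:
           b    b    c
      0    1    2    3
  c   1    1    2    2
  b   2    1    1    2
  f   3    2    2    2
  b   4    3    2    3
  e   5    4    3    3
  d   6    5    4    4
Edit distance = dp[6][3] = 4

4


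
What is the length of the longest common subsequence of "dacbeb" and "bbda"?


LCS of "dacbeb" and "bbda"
DP table:
           b    b    d    a
      0    0    0    0    0
  d   0    0    0    1    1
  a   0    0    0    1    2
  c   0    0    0    1    2
  b   0    1    1    1    2
  e   0    1    1    1    2
  b   0    1    2    2    2
LCS length = dp[6][4] = 2

2


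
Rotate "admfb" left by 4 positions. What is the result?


Input: "admfb", rotate left by 4
First 4 characters: "admf"
Remaining characters: "b"
Concatenate remaining + first: "b" + "admf" = "badmf"

badmf


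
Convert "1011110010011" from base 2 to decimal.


Input: "1011110010011" in base 2
Positional expansion:
  Digit '1' (value 1) x 2^12 = 4096
  Digit '0' (value 0) x 2^11 = 0
  Digit '1' (value 1) x 2^10 = 1024
  Digit '1' (value 1) x 2^9 = 512
  Digit '1' (value 1) x 2^8 = 256
  Digit '1' (value 1) x 2^7 = 128
  Digit '0' (value 0) x 2^6 = 0
  Digit '0' (value 0) x 2^5 = 0
  Digit '1' (value 1) x 2^4 = 16
  Digit '0' (value 0) x 2^3 = 0
  Digit '0' (value 0) x 2^2 = 0
  Digit '1' (value 1) x 2^1 = 2
  Digit '1' (value 1) x 2^0 = 1
Sum = 6035

6035


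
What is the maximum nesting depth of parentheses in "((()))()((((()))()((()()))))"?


Input: "((()))()((((()))()((()()))))"
Tracking depth:
  Position 0 '(': depth becomes 1
  Position 1 '(': depth becomes 2
  Position 2 '(': depth becomes 3
  Position 3 ')': depth becomes 2
  Position 4 ')': depth becomes 1
  Position 5 ')': depth becomes 0
  Position 6 '(': depth becomes 1
  Position 7 ')': depth becomes 0
  Position 8 '(': depth becomes 1
  Position 9 '(': depth becomes 2
  Position 10 '(': depth becomes 3
  Position 11 '(': depth becomes 4
  Position 12 '(': depth becomes 5
  Position 13 ')': depth becomes 4
  Position 14 ')': depth becomes 3
  Position 15 ')': depth becomes 2
  Position 16 '(': depth becomes 3
  Position 17 ')': depth becomes 2
  Position 18 '(': depth becomes 3
  Position 19 '(': depth becomes 4
  Position 20 '(': depth becomes 5
  Position 21 ')': depth becomes 4
  Position 22 '(': depth becomes 5
  Position 23 ')': depth becomes 4
  Position 24 ')': depth becomes 3
  Position 25 ')': depth becomes 2
  Position 26 ')': depth becomes 1
  Position 27 ')': depth becomes 0
Maximum depth reached: 5

5


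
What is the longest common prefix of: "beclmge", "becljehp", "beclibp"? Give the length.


Words: beclmge, becljehp, beclibp
  Position 0: all 'b' => match
  Position 1: all 'e' => match
  Position 2: all 'c' => match
  Position 3: all 'l' => match
  Position 4: ('m', 'j', 'i') => mismatch, stop
LCP = "becl" (length 4)

4


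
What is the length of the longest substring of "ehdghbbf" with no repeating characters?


Input: "ehdghbbf"
Sliding window (track last position of each char):
  Position 0 ('e'): window [0,0] length 1 -- new best
  Position 1 ('h'): window [0,1] length 2 -- new best
  Position 2 ('d'): window [0,2] length 3 -- new best
  Position 3 ('g'): window [0,3] length 4 -- new best
  Position 4 ('h'): repeat (last at 1), move window start to 2
  Position 4 ('h'): window [2,4] length 3
  Position 5 ('b'): window [2,5] length 4
  Position 6 ('b'): repeat (last at 5), move window start to 6
  Position 6 ('b'): window [6,6] length 1
  Position 7 ('f'): window [6,7] length 2
Longest substring with no repeats: "ehdg" with length 4

4


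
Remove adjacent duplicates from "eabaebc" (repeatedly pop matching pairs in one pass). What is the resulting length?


Input: eabaebc
Stack-based adjacent duplicate removal:
  Read 'e': push. Stack: e
  Read 'a': push. Stack: ea
  Read 'b': push. Stack: eab
  Read 'a': push. Stack: eaba
  Read 'e': push. Stack: eabae
  Read 'b': push. Stack: eabaeb
  Read 'c': push. Stack: eabaebc
Final stack: "eabaebc" (length 7)

7


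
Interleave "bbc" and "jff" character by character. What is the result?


Interleaving "bbc" and "jff":
  Position 0: 'b' from first, 'j' from second => "bj"
  Position 1: 'b' from first, 'f' from second => "bf"
  Position 2: 'c' from first, 'f' from second => "cf"
Result: bjbfcf

bjbfcf


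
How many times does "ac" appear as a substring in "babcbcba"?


Searching for "ac" in "babcbcba"
Scanning each position:
  Position 0: "ba" => no
  Position 1: "ab" => no
  Position 2: "bc" => no
  Position 3: "cb" => no
  Position 4: "bc" => no
  Position 5: "cb" => no
  Position 6: "ba" => no
Total occurrences: 0

0


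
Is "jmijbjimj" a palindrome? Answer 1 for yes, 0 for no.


Input: jmijbjimj
Reversed: jmijbjimj
  Compare pos 0 ('j') with pos 8 ('j'): match
  Compare pos 1 ('m') with pos 7 ('m'): match
  Compare pos 2 ('i') with pos 6 ('i'): match
  Compare pos 3 ('j') with pos 5 ('j'): match
Result: palindrome

1


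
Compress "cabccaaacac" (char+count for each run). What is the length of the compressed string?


Input: cabccaaacac
Runs:
  'c' x 1 => "c1"
  'a' x 1 => "a1"
  'b' x 1 => "b1"
  'c' x 2 => "c2"
  'a' x 3 => "a3"
  'c' x 1 => "c1"
  'a' x 1 => "a1"
  'c' x 1 => "c1"
Compressed: "c1a1b1c2a3c1a1c1"
Compressed length: 16

16


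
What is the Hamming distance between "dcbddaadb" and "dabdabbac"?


Comparing "dcbddaadb" and "dabdabbac" position by position:
  Position 0: 'd' vs 'd' => same
  Position 1: 'c' vs 'a' => differ
  Position 2: 'b' vs 'b' => same
  Position 3: 'd' vs 'd' => same
  Position 4: 'd' vs 'a' => differ
  Position 5: 'a' vs 'b' => differ
  Position 6: 'a' vs 'b' => differ
  Position 7: 'd' vs 'a' => differ
  Position 8: 'b' vs 'c' => differ
Total differences (Hamming distance): 6

6


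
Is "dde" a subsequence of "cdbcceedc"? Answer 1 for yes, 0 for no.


Check if "dde" is a subsequence of "cdbcceedc"
Greedy scan:
  Position 0 ('c'): no match needed
  Position 1 ('d'): matches sub[0] = 'd'
  Position 2 ('b'): no match needed
  Position 3 ('c'): no match needed
  Position 4 ('c'): no match needed
  Position 5 ('e'): no match needed
  Position 6 ('e'): no match needed
  Position 7 ('d'): matches sub[1] = 'd'
  Position 8 ('c'): no match needed
Only matched 2/3 characters => not a subsequence

0


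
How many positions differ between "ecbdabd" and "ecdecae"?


Comparing "ecbdabd" and "ecdecae" position by position:
  Position 0: 'e' vs 'e' => same
  Position 1: 'c' vs 'c' => same
  Position 2: 'b' vs 'd' => DIFFER
  Position 3: 'd' vs 'e' => DIFFER
  Position 4: 'a' vs 'c' => DIFFER
  Position 5: 'b' vs 'a' => DIFFER
  Position 6: 'd' vs 'e' => DIFFER
Positions that differ: 5

5


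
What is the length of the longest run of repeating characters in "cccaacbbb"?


Input: "cccaacbbb"
Scanning for longest run:
  Position 1 ('c'): continues run of 'c', length=2
  Position 2 ('c'): continues run of 'c', length=3
  Position 3 ('a'): new char, reset run to 1
  Position 4 ('a'): continues run of 'a', length=2
  Position 5 ('c'): new char, reset run to 1
  Position 6 ('b'): new char, reset run to 1
  Position 7 ('b'): continues run of 'b', length=2
  Position 8 ('b'): continues run of 'b', length=3
Longest run: 'c' with length 3

3


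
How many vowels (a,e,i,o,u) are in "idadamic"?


Input: idadamic
Checking each character:
  'i' at position 0: vowel (running total: 1)
  'd' at position 1: consonant
  'a' at position 2: vowel (running total: 2)
  'd' at position 3: consonant
  'a' at position 4: vowel (running total: 3)
  'm' at position 5: consonant
  'i' at position 6: vowel (running total: 4)
  'c' at position 7: consonant
Total vowels: 4

4


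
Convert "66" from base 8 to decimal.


Input: "66" in base 8
Positional expansion:
  Digit '6' (value 6) x 8^1 = 48
  Digit '6' (value 6) x 8^0 = 6
Sum = 54

54


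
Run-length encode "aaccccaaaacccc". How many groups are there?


Input: aaccccaaaacccc
Scanning for consecutive runs:
  Group 1: 'a' x 2 (positions 0-1)
  Group 2: 'c' x 4 (positions 2-5)
  Group 3: 'a' x 4 (positions 6-9)
  Group 4: 'c' x 4 (positions 10-13)
Total groups: 4

4


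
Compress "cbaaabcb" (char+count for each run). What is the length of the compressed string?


Input: cbaaabcb
Runs:
  'c' x 1 => "c1"
  'b' x 1 => "b1"
  'a' x 3 => "a3"
  'b' x 1 => "b1"
  'c' x 1 => "c1"
  'b' x 1 => "b1"
Compressed: "c1b1a3b1c1b1"
Compressed length: 12

12


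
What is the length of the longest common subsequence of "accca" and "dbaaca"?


LCS of "accca" and "dbaaca"
DP table:
           d    b    a    a    c    a
      0    0    0    0    0    0    0
  a   0    0    0    1    1    1    1
  c   0    0    0    1    1    2    2
  c   0    0    0    1    1    2    2
  c   0    0    0    1    1    2    2
  a   0    0    0    1    2    2    3
LCS length = dp[5][6] = 3

3


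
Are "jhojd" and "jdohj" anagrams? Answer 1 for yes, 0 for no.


Strings: "jhojd", "jdohj"
Sorted first:  dhjjo
Sorted second: dhjjo
Sorted forms match => anagrams

1


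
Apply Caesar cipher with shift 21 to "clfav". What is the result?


Caesar cipher: shift "clfav" by 21
  'c' (pos 2) + 21 = pos 23 = 'x'
  'l' (pos 11) + 21 = pos 6 = 'g'
  'f' (pos 5) + 21 = pos 0 = 'a'
  'a' (pos 0) + 21 = pos 21 = 'v'
  'v' (pos 21) + 21 = pos 16 = 'q'
Result: xgavq

xgavq


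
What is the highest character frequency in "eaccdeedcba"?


Input: eaccdeedcba
Character counts:
  'a': 2
  'b': 1
  'c': 3
  'd': 2
  'e': 3
Maximum frequency: 3

3


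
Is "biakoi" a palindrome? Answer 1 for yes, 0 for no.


Input: biakoi
Reversed: iokaib
  Compare pos 0 ('b') with pos 5 ('i'): MISMATCH
  Compare pos 1 ('i') with pos 4 ('o'): MISMATCH
  Compare pos 2 ('a') with pos 3 ('k'): MISMATCH
Result: not a palindrome

0


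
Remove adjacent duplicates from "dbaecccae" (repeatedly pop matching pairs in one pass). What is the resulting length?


Input: dbaecccae
Stack-based adjacent duplicate removal:
  Read 'd': push. Stack: d
  Read 'b': push. Stack: db
  Read 'a': push. Stack: dba
  Read 'e': push. Stack: dbae
  Read 'c': push. Stack: dbaec
  Read 'c': matches stack top 'c' => pop. Stack: dbae
  Read 'c': push. Stack: dbaec
  Read 'a': push. Stack: dbaeca
  Read 'e': push. Stack: dbaecae
Final stack: "dbaecae" (length 7)

7


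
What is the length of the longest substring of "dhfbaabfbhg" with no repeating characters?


Input: "dhfbaabfbhg"
Sliding window (track last position of each char):
  Position 0 ('d'): window [0,0] length 1 -- new best
  Position 1 ('h'): window [0,1] length 2 -- new best
  Position 2 ('f'): window [0,2] length 3 -- new best
  Position 3 ('b'): window [0,3] length 4 -- new best
  Position 4 ('a'): window [0,4] length 5 -- new best
  Position 5 ('a'): repeat (last at 4), move window start to 5
  Position 5 ('a'): window [5,5] length 1
  Position 6 ('b'): window [5,6] length 2
  Position 7 ('f'): window [5,7] length 3
  Position 8 ('b'): repeat (last at 6), move window start to 7
  Position 8 ('b'): window [7,8] length 2
  Position 9 ('h'): window [7,9] length 3
  Position 10 ('g'): window [7,10] length 4
Longest substring with no repeats: "dhfba" with length 5

5


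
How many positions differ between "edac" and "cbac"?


Comparing "edac" and "cbac" position by position:
  Position 0: 'e' vs 'c' => DIFFER
  Position 1: 'd' vs 'b' => DIFFER
  Position 2: 'a' vs 'a' => same
  Position 3: 'c' vs 'c' => same
Positions that differ: 2

2


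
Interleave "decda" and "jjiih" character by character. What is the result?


Interleaving "decda" and "jjiih":
  Position 0: 'd' from first, 'j' from second => "dj"
  Position 1: 'e' from first, 'j' from second => "ej"
  Position 2: 'c' from first, 'i' from second => "ci"
  Position 3: 'd' from first, 'i' from second => "di"
  Position 4: 'a' from first, 'h' from second => "ah"
Result: djejcidiah

djejcidiah


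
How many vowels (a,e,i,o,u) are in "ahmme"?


Input: ahmme
Checking each character:
  'a' at position 0: vowel (running total: 1)
  'h' at position 1: consonant
  'm' at position 2: consonant
  'm' at position 3: consonant
  'e' at position 4: vowel (running total: 2)
Total vowels: 2

2


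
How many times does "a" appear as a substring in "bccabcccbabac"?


Searching for "a" in "bccabcccbabac"
Scanning each position:
  Position 0: "b" => no
  Position 1: "c" => no
  Position 2: "c" => no
  Position 3: "a" => MATCH
  Position 4: "b" => no
  Position 5: "c" => no
  Position 6: "c" => no
  Position 7: "c" => no
  Position 8: "b" => no
  Position 9: "a" => MATCH
  Position 10: "b" => no
  Position 11: "a" => MATCH
  Position 12: "c" => no
Total occurrences: 3

3


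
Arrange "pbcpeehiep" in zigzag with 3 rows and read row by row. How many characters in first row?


Zigzag "pbcpeehiep" into 3 rows:
Placing characters:
  'p' => row 0
  'b' => row 1
  'c' => row 2
  'p' => row 1
  'e' => row 0
  'e' => row 1
  'h' => row 2
  'i' => row 1
  'e' => row 0
  'p' => row 1
Rows:
  Row 0: "pee"
  Row 1: "bpeip"
  Row 2: "ch"
First row length: 3

3


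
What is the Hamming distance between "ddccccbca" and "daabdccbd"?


Comparing "ddccccbca" and "daabdccbd" position by position:
  Position 0: 'd' vs 'd' => same
  Position 1: 'd' vs 'a' => differ
  Position 2: 'c' vs 'a' => differ
  Position 3: 'c' vs 'b' => differ
  Position 4: 'c' vs 'd' => differ
  Position 5: 'c' vs 'c' => same
  Position 6: 'b' vs 'c' => differ
  Position 7: 'c' vs 'b' => differ
  Position 8: 'a' vs 'd' => differ
Total differences (Hamming distance): 7

7


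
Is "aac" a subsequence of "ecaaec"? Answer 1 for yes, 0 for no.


Check if "aac" is a subsequence of "ecaaec"
Greedy scan:
  Position 0 ('e'): no match needed
  Position 1 ('c'): no match needed
  Position 2 ('a'): matches sub[0] = 'a'
  Position 3 ('a'): matches sub[1] = 'a'
  Position 4 ('e'): no match needed
  Position 5 ('c'): matches sub[2] = 'c'
All 3 characters matched => is a subsequence

1


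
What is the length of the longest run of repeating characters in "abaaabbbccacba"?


Input: "abaaabbbccacba"
Scanning for longest run:
  Position 1 ('b'): new char, reset run to 1
  Position 2 ('a'): new char, reset run to 1
  Position 3 ('a'): continues run of 'a', length=2
  Position 4 ('a'): continues run of 'a', length=3
  Position 5 ('b'): new char, reset run to 1
  Position 6 ('b'): continues run of 'b', length=2
  Position 7 ('b'): continues run of 'b', length=3
  Position 8 ('c'): new char, reset run to 1
  Position 9 ('c'): continues run of 'c', length=2
  Position 10 ('a'): new char, reset run to 1
  Position 11 ('c'): new char, reset run to 1
  Position 12 ('b'): new char, reset run to 1
  Position 13 ('a'): new char, reset run to 1
Longest run: 'a' with length 3

3


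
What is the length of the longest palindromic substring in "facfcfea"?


Input: "facfcfea"
Checking substrings for palindromes:
  [2:5] "cfc" (len 3) => palindrome
  [3:6] "fcf" (len 3) => palindrome
Longest palindromic substring: "cfc" with length 3

3


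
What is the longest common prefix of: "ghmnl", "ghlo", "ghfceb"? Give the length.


Words: ghmnl, ghlo, ghfceb
  Position 0: all 'g' => match
  Position 1: all 'h' => match
  Position 2: ('m', 'l', 'f') => mismatch, stop
LCP = "gh" (length 2)

2


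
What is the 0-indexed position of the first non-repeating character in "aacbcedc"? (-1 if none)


Input: aacbcedc
Character frequencies:
  'a': 2
  'b': 1
  'c': 3
  'd': 1
  'e': 1
Scanning left to right for freq == 1:
  Position 0 ('a'): freq=2, skip
  Position 1 ('a'): freq=2, skip
  Position 2 ('c'): freq=3, skip
  Position 3 ('b'): unique! => answer = 3

3


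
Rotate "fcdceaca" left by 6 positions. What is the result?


Input: "fcdceaca", rotate left by 6
First 6 characters: "fcdcea"
Remaining characters: "ca"
Concatenate remaining + first: "ca" + "fcdcea" = "cafcdcea"

cafcdcea


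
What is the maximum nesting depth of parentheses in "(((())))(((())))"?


Input: "(((())))(((())))"
Tracking depth:
  Position 0 '(': depth becomes 1
  Position 1 '(': depth becomes 2
  Position 2 '(': depth becomes 3
  Position 3 '(': depth becomes 4
  Position 4 ')': depth becomes 3
  Position 5 ')': depth becomes 2
  Position 6 ')': depth becomes 1
  Position 7 ')': depth becomes 0
  Position 8 '(': depth becomes 1
  Position 9 '(': depth becomes 2
  Position 10 '(': depth becomes 3
  Position 11 '(': depth becomes 4
  Position 12 ')': depth becomes 3
  Position 13 ')': depth becomes 2
  Position 14 ')': depth becomes 1
  Position 15 ')': depth becomes 0
Maximum depth reached: 4

4


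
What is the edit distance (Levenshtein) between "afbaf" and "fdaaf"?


Computing edit distance: "afbaf" -> "fdaaf"
DP table:
           f    d    a    a    f
      0    1    2    3    4    5
  a   1    1    2    2    3    4
  f   2    1    2    3    3    3
  b   3    2    2    3    4    4
  a   4    3    3    2    3    4
  f   5    4    4    3    3    3
Edit distance = dp[5][5] = 3

3


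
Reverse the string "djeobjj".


Input: djeobjj
Reading characters right to left:
  Position 6: 'j'
  Position 5: 'j'
  Position 4: 'b'
  Position 3: 'o'
  Position 2: 'e'
  Position 1: 'j'
  Position 0: 'd'
Reversed: jjboejd

jjboejd


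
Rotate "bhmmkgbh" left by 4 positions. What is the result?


Input: "bhmmkgbh", rotate left by 4
First 4 characters: "bhmm"
Remaining characters: "kgbh"
Concatenate remaining + first: "kgbh" + "bhmm" = "kgbhbhmm"

kgbhbhmm


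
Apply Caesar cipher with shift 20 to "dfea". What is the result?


Caesar cipher: shift "dfea" by 20
  'd' (pos 3) + 20 = pos 23 = 'x'
  'f' (pos 5) + 20 = pos 25 = 'z'
  'e' (pos 4) + 20 = pos 24 = 'y'
  'a' (pos 0) + 20 = pos 20 = 'u'
Result: xzyu

xzyu


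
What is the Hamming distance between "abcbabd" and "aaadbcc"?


Comparing "abcbabd" and "aaadbcc" position by position:
  Position 0: 'a' vs 'a' => same
  Position 1: 'b' vs 'a' => differ
  Position 2: 'c' vs 'a' => differ
  Position 3: 'b' vs 'd' => differ
  Position 4: 'a' vs 'b' => differ
  Position 5: 'b' vs 'c' => differ
  Position 6: 'd' vs 'c' => differ
Total differences (Hamming distance): 6

6


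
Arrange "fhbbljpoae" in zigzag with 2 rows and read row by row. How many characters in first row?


Zigzag "fhbbljpoae" into 2 rows:
Placing characters:
  'f' => row 0
  'h' => row 1
  'b' => row 0
  'b' => row 1
  'l' => row 0
  'j' => row 1
  'p' => row 0
  'o' => row 1
  'a' => row 0
  'e' => row 1
Rows:
  Row 0: "fblpa"
  Row 1: "hbjoe"
First row length: 5

5


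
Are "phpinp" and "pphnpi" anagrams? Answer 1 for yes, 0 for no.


Strings: "phpinp", "pphnpi"
Sorted first:  hinppp
Sorted second: hinppp
Sorted forms match => anagrams

1


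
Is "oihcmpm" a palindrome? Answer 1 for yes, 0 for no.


Input: oihcmpm
Reversed: mpmchio
  Compare pos 0 ('o') with pos 6 ('m'): MISMATCH
  Compare pos 1 ('i') with pos 5 ('p'): MISMATCH
  Compare pos 2 ('h') with pos 4 ('m'): MISMATCH
Result: not a palindrome

0


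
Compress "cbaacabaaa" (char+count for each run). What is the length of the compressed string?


Input: cbaacabaaa
Runs:
  'c' x 1 => "c1"
  'b' x 1 => "b1"
  'a' x 2 => "a2"
  'c' x 1 => "c1"
  'a' x 1 => "a1"
  'b' x 1 => "b1"
  'a' x 3 => "a3"
Compressed: "c1b1a2c1a1b1a3"
Compressed length: 14

14


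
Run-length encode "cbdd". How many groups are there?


Input: cbdd
Scanning for consecutive runs:
  Group 1: 'c' x 1 (positions 0-0)
  Group 2: 'b' x 1 (positions 1-1)
  Group 3: 'd' x 2 (positions 2-3)
Total groups: 3

3


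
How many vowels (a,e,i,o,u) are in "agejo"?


Input: agejo
Checking each character:
  'a' at position 0: vowel (running total: 1)
  'g' at position 1: consonant
  'e' at position 2: vowel (running total: 2)
  'j' at position 3: consonant
  'o' at position 4: vowel (running total: 3)
Total vowels: 3

3


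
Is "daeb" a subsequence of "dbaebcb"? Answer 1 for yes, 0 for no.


Check if "daeb" is a subsequence of "dbaebcb"
Greedy scan:
  Position 0 ('d'): matches sub[0] = 'd'
  Position 1 ('b'): no match needed
  Position 2 ('a'): matches sub[1] = 'a'
  Position 3 ('e'): matches sub[2] = 'e'
  Position 4 ('b'): matches sub[3] = 'b'
  Position 5 ('c'): no match needed
  Position 6 ('b'): no match needed
All 4 characters matched => is a subsequence

1


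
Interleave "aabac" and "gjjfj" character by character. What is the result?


Interleaving "aabac" and "gjjfj":
  Position 0: 'a' from first, 'g' from second => "ag"
  Position 1: 'a' from first, 'j' from second => "aj"
  Position 2: 'b' from first, 'j' from second => "bj"
  Position 3: 'a' from first, 'f' from second => "af"
  Position 4: 'c' from first, 'j' from second => "cj"
Result: agajbjafcj

agajbjafcj


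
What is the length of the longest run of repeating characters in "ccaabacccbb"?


Input: "ccaabacccbb"
Scanning for longest run:
  Position 1 ('c'): continues run of 'c', length=2
  Position 2 ('a'): new char, reset run to 1
  Position 3 ('a'): continues run of 'a', length=2
  Position 4 ('b'): new char, reset run to 1
  Position 5 ('a'): new char, reset run to 1
  Position 6 ('c'): new char, reset run to 1
  Position 7 ('c'): continues run of 'c', length=2
  Position 8 ('c'): continues run of 'c', length=3
  Position 9 ('b'): new char, reset run to 1
  Position 10 ('b'): continues run of 'b', length=2
Longest run: 'c' with length 3

3


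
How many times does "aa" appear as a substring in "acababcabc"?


Searching for "aa" in "acababcabc"
Scanning each position:
  Position 0: "ac" => no
  Position 1: "ca" => no
  Position 2: "ab" => no
  Position 3: "ba" => no
  Position 4: "ab" => no
  Position 5: "bc" => no
  Position 6: "ca" => no
  Position 7: "ab" => no
  Position 8: "bc" => no
Total occurrences: 0

0


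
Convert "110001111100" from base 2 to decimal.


Input: "110001111100" in base 2
Positional expansion:
  Digit '1' (value 1) x 2^11 = 2048
  Digit '1' (value 1) x 2^10 = 1024
  Digit '0' (value 0) x 2^9 = 0
  Digit '0' (value 0) x 2^8 = 0
  Digit '0' (value 0) x 2^7 = 0
  Digit '1' (value 1) x 2^6 = 64
  Digit '1' (value 1) x 2^5 = 32
  Digit '1' (value 1) x 2^4 = 16
  Digit '1' (value 1) x 2^3 = 8
  Digit '1' (value 1) x 2^2 = 4
  Digit '0' (value 0) x 2^1 = 0
  Digit '0' (value 0) x 2^0 = 0
Sum = 3196

3196


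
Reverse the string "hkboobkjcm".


Input: hkboobkjcm
Reading characters right to left:
  Position 9: 'm'
  Position 8: 'c'
  Position 7: 'j'
  Position 6: 'k'
  Position 5: 'b'
  Position 4: 'o'
  Position 3: 'o'
  Position 2: 'b'
  Position 1: 'k'
  Position 0: 'h'
Reversed: mcjkboobkh

mcjkboobkh


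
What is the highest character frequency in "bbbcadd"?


Input: bbbcadd
Character counts:
  'a': 1
  'b': 3
  'c': 1
  'd': 2
Maximum frequency: 3

3


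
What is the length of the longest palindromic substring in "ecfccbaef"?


Input: "ecfccbaef"
Checking substrings for palindromes:
  [1:4] "cfc" (len 3) => palindrome
  [3:5] "cc" (len 2) => palindrome
Longest palindromic substring: "cfc" with length 3

3


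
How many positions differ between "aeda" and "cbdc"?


Comparing "aeda" and "cbdc" position by position:
  Position 0: 'a' vs 'c' => DIFFER
  Position 1: 'e' vs 'b' => DIFFER
  Position 2: 'd' vs 'd' => same
  Position 3: 'a' vs 'c' => DIFFER
Positions that differ: 3

3


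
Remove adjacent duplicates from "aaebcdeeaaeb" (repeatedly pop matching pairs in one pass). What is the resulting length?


Input: aaebcdeeaaeb
Stack-based adjacent duplicate removal:
  Read 'a': push. Stack: a
  Read 'a': matches stack top 'a' => pop. Stack: (empty)
  Read 'e': push. Stack: e
  Read 'b': push. Stack: eb
  Read 'c': push. Stack: ebc
  Read 'd': push. Stack: ebcd
  Read 'e': push. Stack: ebcde
  Read 'e': matches stack top 'e' => pop. Stack: ebcd
  Read 'a': push. Stack: ebcda
  Read 'a': matches stack top 'a' => pop. Stack: ebcd
  Read 'e': push. Stack: ebcde
  Read 'b': push. Stack: ebcdeb
Final stack: "ebcdeb" (length 6)

6


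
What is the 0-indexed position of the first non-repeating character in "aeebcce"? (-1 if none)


Input: aeebcce
Character frequencies:
  'a': 1
  'b': 1
  'c': 2
  'e': 3
Scanning left to right for freq == 1:
  Position 0 ('a'): unique! => answer = 0

0


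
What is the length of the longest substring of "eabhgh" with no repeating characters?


Input: "eabhgh"
Sliding window (track last position of each char):
  Position 0 ('e'): window [0,0] length 1 -- new best
  Position 1 ('a'): window [0,1] length 2 -- new best
  Position 2 ('b'): window [0,2] length 3 -- new best
  Position 3 ('h'): window [0,3] length 4 -- new best
  Position 4 ('g'): window [0,4] length 5 -- new best
  Position 5 ('h'): repeat (last at 3), move window start to 4
  Position 5 ('h'): window [4,5] length 2
Longest substring with no repeats: "eabhg" with length 5

5


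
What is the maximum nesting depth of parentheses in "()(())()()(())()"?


Input: "()(())()()(())()"
Tracking depth:
  Position 0 '(': depth becomes 1
  Position 1 ')': depth becomes 0
  Position 2 '(': depth becomes 1
  Position 3 '(': depth becomes 2
  Position 4 ')': depth becomes 1
  Position 5 ')': depth becomes 0
  Position 6 '(': depth becomes 1
  Position 7 ')': depth becomes 0
  Position 8 '(': depth becomes 1
  Position 9 ')': depth becomes 0
  Position 10 '(': depth becomes 1
  Position 11 '(': depth becomes 2
  Position 12 ')': depth becomes 1
  Position 13 ')': depth becomes 0
  Position 14 '(': depth becomes 1
  Position 15 ')': depth becomes 0
Maximum depth reached: 2

2


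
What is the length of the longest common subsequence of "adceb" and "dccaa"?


LCS of "adceb" and "dccaa"
DP table:
           d    c    c    a    a
      0    0    0    0    0    0
  a   0    0    0    0    1    1
  d   0    1    1    1    1    1
  c   0    1    2    2    2    2
  e   0    1    2    2    2    2
  b   0    1    2    2    2    2
LCS length = dp[5][5] = 2

2


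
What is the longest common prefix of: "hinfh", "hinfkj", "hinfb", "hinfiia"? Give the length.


Words: hinfh, hinfkj, hinfb, hinfiia
  Position 0: all 'h' => match
  Position 1: all 'i' => match
  Position 2: all 'n' => match
  Position 3: all 'f' => match
  Position 4: ('h', 'k', 'b', 'i') => mismatch, stop
LCP = "hinf" (length 4)

4


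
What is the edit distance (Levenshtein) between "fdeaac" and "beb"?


Computing edit distance: "fdeaac" -> "beb"
DP table:
           b    e    b
      0    1    2    3
  f   1    1    2    3
  d   2    2    2    3
  e   3    3    2    3
  a   4    4    3    3
  a   5    5    4    4
  c   6    6    5    5
Edit distance = dp[6][3] = 5

5


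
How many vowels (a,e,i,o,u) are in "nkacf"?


Input: nkacf
Checking each character:
  'n' at position 0: consonant
  'k' at position 1: consonant
  'a' at position 2: vowel (running total: 1)
  'c' at position 3: consonant
  'f' at position 4: consonant
Total vowels: 1

1


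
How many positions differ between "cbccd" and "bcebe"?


Comparing "cbccd" and "bcebe" position by position:
  Position 0: 'c' vs 'b' => DIFFER
  Position 1: 'b' vs 'c' => DIFFER
  Position 2: 'c' vs 'e' => DIFFER
  Position 3: 'c' vs 'b' => DIFFER
  Position 4: 'd' vs 'e' => DIFFER
Positions that differ: 5

5


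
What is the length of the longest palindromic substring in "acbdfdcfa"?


Input: "acbdfdcfa"
Checking substrings for palindromes:
  [3:6] "dfd" (len 3) => palindrome
Longest palindromic substring: "dfd" with length 3

3


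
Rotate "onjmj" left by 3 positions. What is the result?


Input: "onjmj", rotate left by 3
First 3 characters: "onj"
Remaining characters: "mj"
Concatenate remaining + first: "mj" + "onj" = "mjonj"

mjonj


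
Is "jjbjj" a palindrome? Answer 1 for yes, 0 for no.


Input: jjbjj
Reversed: jjbjj
  Compare pos 0 ('j') with pos 4 ('j'): match
  Compare pos 1 ('j') with pos 3 ('j'): match
Result: palindrome

1


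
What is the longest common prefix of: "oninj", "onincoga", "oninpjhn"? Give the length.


Words: oninj, onincoga, oninpjhn
  Position 0: all 'o' => match
  Position 1: all 'n' => match
  Position 2: all 'i' => match
  Position 3: all 'n' => match
  Position 4: ('j', 'c', 'p') => mismatch, stop
LCP = "onin" (length 4)

4


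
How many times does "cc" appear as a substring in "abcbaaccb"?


Searching for "cc" in "abcbaaccb"
Scanning each position:
  Position 0: "ab" => no
  Position 1: "bc" => no
  Position 2: "cb" => no
  Position 3: "ba" => no
  Position 4: "aa" => no
  Position 5: "ac" => no
  Position 6: "cc" => MATCH
  Position 7: "cb" => no
Total occurrences: 1

1


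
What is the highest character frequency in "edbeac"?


Input: edbeac
Character counts:
  'a': 1
  'b': 1
  'c': 1
  'd': 1
  'e': 2
Maximum frequency: 2

2


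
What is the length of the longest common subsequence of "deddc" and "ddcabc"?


LCS of "deddc" and "ddcabc"
DP table:
           d    d    c    a    b    c
      0    0    0    0    0    0    0
  d   0    1    1    1    1    1    1
  e   0    1    1    1    1    1    1
  d   0    1    2    2    2    2    2
  d   0    1    2    2    2    2    2
  c   0    1    2    3    3    3    3
LCS length = dp[5][6] = 3

3


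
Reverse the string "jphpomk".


Input: jphpomk
Reading characters right to left:
  Position 6: 'k'
  Position 5: 'm'
  Position 4: 'o'
  Position 3: 'p'
  Position 2: 'h'
  Position 1: 'p'
  Position 0: 'j'
Reversed: kmophpj

kmophpj


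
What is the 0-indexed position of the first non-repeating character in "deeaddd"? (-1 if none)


Input: deeaddd
Character frequencies:
  'a': 1
  'd': 4
  'e': 2
Scanning left to right for freq == 1:
  Position 0 ('d'): freq=4, skip
  Position 1 ('e'): freq=2, skip
  Position 2 ('e'): freq=2, skip
  Position 3 ('a'): unique! => answer = 3

3


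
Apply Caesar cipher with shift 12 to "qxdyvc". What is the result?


Caesar cipher: shift "qxdyvc" by 12
  'q' (pos 16) + 12 = pos 2 = 'c'
  'x' (pos 23) + 12 = pos 9 = 'j'
  'd' (pos 3) + 12 = pos 15 = 'p'
  'y' (pos 24) + 12 = pos 10 = 'k'
  'v' (pos 21) + 12 = pos 7 = 'h'
  'c' (pos 2) + 12 = pos 14 = 'o'
Result: cjpkho

cjpkho


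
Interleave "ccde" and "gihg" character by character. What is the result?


Interleaving "ccde" and "gihg":
  Position 0: 'c' from first, 'g' from second => "cg"
  Position 1: 'c' from first, 'i' from second => "ci"
  Position 2: 'd' from first, 'h' from second => "dh"
  Position 3: 'e' from first, 'g' from second => "eg"
Result: cgcidheg

cgcidheg


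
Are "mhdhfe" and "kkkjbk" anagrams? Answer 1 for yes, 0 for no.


Strings: "mhdhfe", "kkkjbk"
Sorted first:  defhhm
Sorted second: bjkkkk
Differ at position 0: 'd' vs 'b' => not anagrams

0


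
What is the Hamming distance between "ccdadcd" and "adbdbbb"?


Comparing "ccdadcd" and "adbdbbb" position by position:
  Position 0: 'c' vs 'a' => differ
  Position 1: 'c' vs 'd' => differ
  Position 2: 'd' vs 'b' => differ
  Position 3: 'a' vs 'd' => differ
  Position 4: 'd' vs 'b' => differ
  Position 5: 'c' vs 'b' => differ
  Position 6: 'd' vs 'b' => differ
Total differences (Hamming distance): 7

7


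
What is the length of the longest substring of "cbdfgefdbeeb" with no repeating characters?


Input: "cbdfgefdbeeb"
Sliding window (track last position of each char):
  Position 0 ('c'): window [0,0] length 1 -- new best
  Position 1 ('b'): window [0,1] length 2 -- new best
  Position 2 ('d'): window [0,2] length 3 -- new best
  Position 3 ('f'): window [0,3] length 4 -- new best
  Position 4 ('g'): window [0,4] length 5 -- new best
  Position 5 ('e'): window [0,5] length 6 -- new best
  Position 6 ('f'): repeat (last at 3), move window start to 4
  Position 6 ('f'): window [4,6] length 3
  Position 7 ('d'): window [4,7] length 4
  Position 8 ('b'): window [4,8] length 5
  Position 9 ('e'): repeat (last at 5), move window start to 6
  Position 9 ('e'): window [6,9] length 4
  Position 10 ('e'): repeat (last at 9), move window start to 10
  Position 10 ('e'): window [10,10] length 1
  Position 11 ('b'): window [10,11] length 2
Longest substring with no repeats: "cbdfge" with length 6

6


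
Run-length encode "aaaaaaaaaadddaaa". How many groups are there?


Input: aaaaaaaaaadddaaa
Scanning for consecutive runs:
  Group 1: 'a' x 10 (positions 0-9)
  Group 2: 'd' x 3 (positions 10-12)
  Group 3: 'a' x 3 (positions 13-15)
Total groups: 3

3


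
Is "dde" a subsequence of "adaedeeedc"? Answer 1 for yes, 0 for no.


Check if "dde" is a subsequence of "adaedeeedc"
Greedy scan:
  Position 0 ('a'): no match needed
  Position 1 ('d'): matches sub[0] = 'd'
  Position 2 ('a'): no match needed
  Position 3 ('e'): no match needed
  Position 4 ('d'): matches sub[1] = 'd'
  Position 5 ('e'): matches sub[2] = 'e'
  Position 6 ('e'): no match needed
  Position 7 ('e'): no match needed
  Position 8 ('d'): no match needed
  Position 9 ('c'): no match needed
All 3 characters matched => is a subsequence

1


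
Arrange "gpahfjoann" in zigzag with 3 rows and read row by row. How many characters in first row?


Zigzag "gpahfjoann" into 3 rows:
Placing characters:
  'g' => row 0
  'p' => row 1
  'a' => row 2
  'h' => row 1
  'f' => row 0
  'j' => row 1
  'o' => row 2
  'a' => row 1
  'n' => row 0
  'n' => row 1
Rows:
  Row 0: "gfn"
  Row 1: "phjan"
  Row 2: "ao"
First row length: 3

3


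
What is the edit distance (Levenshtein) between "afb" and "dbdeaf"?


Computing edit distance: "afb" -> "dbdeaf"
DP table:
           d    b    d    e    a    f
      0    1    2    3    4    5    6
  a   1    1    2    3    4    4    5
  f   2    2    2    3    4    5    4
  b   3    3    2    3    4    5    5
Edit distance = dp[3][6] = 5

5


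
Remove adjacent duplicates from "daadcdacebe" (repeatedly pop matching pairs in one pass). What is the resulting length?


Input: daadcdacebe
Stack-based adjacent duplicate removal:
  Read 'd': push. Stack: d
  Read 'a': push. Stack: da
  Read 'a': matches stack top 'a' => pop. Stack: d
  Read 'd': matches stack top 'd' => pop. Stack: (empty)
  Read 'c': push. Stack: c
  Read 'd': push. Stack: cd
  Read 'a': push. Stack: cda
  Read 'c': push. Stack: cdac
  Read 'e': push. Stack: cdace
  Read 'b': push. Stack: cdaceb
  Read 'e': push. Stack: cdacebe
Final stack: "cdacebe" (length 7)

7


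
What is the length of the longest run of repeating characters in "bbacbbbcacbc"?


Input: "bbacbbbcacbc"
Scanning for longest run:
  Position 1 ('b'): continues run of 'b', length=2
  Position 2 ('a'): new char, reset run to 1
  Position 3 ('c'): new char, reset run to 1
  Position 4 ('b'): new char, reset run to 1
  Position 5 ('b'): continues run of 'b', length=2
  Position 6 ('b'): continues run of 'b', length=3
  Position 7 ('c'): new char, reset run to 1
  Position 8 ('a'): new char, reset run to 1
  Position 9 ('c'): new char, reset run to 1
  Position 10 ('b'): new char, reset run to 1
  Position 11 ('c'): new char, reset run to 1
Longest run: 'b' with length 3

3


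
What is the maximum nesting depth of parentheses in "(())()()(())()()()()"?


Input: "(())()()(())()()()()"
Tracking depth:
  Position 0 '(': depth becomes 1
  Position 1 '(': depth becomes 2
  Position 2 ')': depth becomes 1
  Position 3 ')': depth becomes 0
  Position 4 '(': depth becomes 1
  Position 5 ')': depth becomes 0
  Position 6 '(': depth becomes 1
  Position 7 ')': depth becomes 0
  Position 8 '(': depth becomes 1
  Position 9 '(': depth becomes 2
  Position 10 ')': depth becomes 1
  Position 11 ')': depth becomes 0
  Position 12 '(': depth becomes 1
  Position 13 ')': depth becomes 0
  Position 14 '(': depth becomes 1
  Position 15 ')': depth becomes 0
  Position 16 '(': depth becomes 1
  Position 17 ')': depth becomes 0
  Position 18 '(': depth becomes 1
  Position 19 ')': depth becomes 0
Maximum depth reached: 2

2


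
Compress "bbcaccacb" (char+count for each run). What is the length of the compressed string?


Input: bbcaccacb
Runs:
  'b' x 2 => "b2"
  'c' x 1 => "c1"
  'a' x 1 => "a1"
  'c' x 2 => "c2"
  'a' x 1 => "a1"
  'c' x 1 => "c1"
  'b' x 1 => "b1"
Compressed: "b2c1a1c2a1c1b1"
Compressed length: 14

14


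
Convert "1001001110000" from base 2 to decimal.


Input: "1001001110000" in base 2
Positional expansion:
  Digit '1' (value 1) x 2^12 = 4096
  Digit '0' (value 0) x 2^11 = 0
  Digit '0' (value 0) x 2^10 = 0
  Digit '1' (value 1) x 2^9 = 512
  Digit '0' (value 0) x 2^8 = 0
  Digit '0' (value 0) x 2^7 = 0
  Digit '1' (value 1) x 2^6 = 64
  Digit '1' (value 1) x 2^5 = 32
  Digit '1' (value 1) x 2^4 = 16
  Digit '0' (value 0) x 2^3 = 0
  Digit '0' (value 0) x 2^2 = 0
  Digit '0' (value 0) x 2^1 = 0
  Digit '0' (value 0) x 2^0 = 0
Sum = 4720

4720


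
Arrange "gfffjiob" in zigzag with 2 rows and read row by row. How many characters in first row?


Zigzag "gfffjiob" into 2 rows:
Placing characters:
  'g' => row 0
  'f' => row 1
  'f' => row 0
  'f' => row 1
  'j' => row 0
  'i' => row 1
  'o' => row 0
  'b' => row 1
Rows:
  Row 0: "gfjo"
  Row 1: "ffib"
First row length: 4

4


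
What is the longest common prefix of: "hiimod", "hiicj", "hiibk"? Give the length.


Words: hiimod, hiicj, hiibk
  Position 0: all 'h' => match
  Position 1: all 'i' => match
  Position 2: all 'i' => match
  Position 3: ('m', 'c', 'b') => mismatch, stop
LCP = "hii" (length 3)

3


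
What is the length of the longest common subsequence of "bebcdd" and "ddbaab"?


LCS of "bebcdd" and "ddbaab"
DP table:
           d    d    b    a    a    b
      0    0    0    0    0    0    0
  b   0    0    0    1    1    1    1
  e   0    0    0    1    1    1    1
  b   0    0    0    1    1    1    2
  c   0    0    0    1    1    1    2
  d   0    1    1    1    1    1    2
  d   0    1    2    2    2    2    2
LCS length = dp[6][6] = 2

2


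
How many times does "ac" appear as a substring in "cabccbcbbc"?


Searching for "ac" in "cabccbcbbc"
Scanning each position:
  Position 0: "ca" => no
  Position 1: "ab" => no
  Position 2: "bc" => no
  Position 3: "cc" => no
  Position 4: "cb" => no
  Position 5: "bc" => no
  Position 6: "cb" => no
  Position 7: "bb" => no
  Position 8: "bc" => no
Total occurrences: 0

0


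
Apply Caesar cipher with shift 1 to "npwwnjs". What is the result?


Caesar cipher: shift "npwwnjs" by 1
  'n' (pos 13) + 1 = pos 14 = 'o'
  'p' (pos 15) + 1 = pos 16 = 'q'
  'w' (pos 22) + 1 = pos 23 = 'x'
  'w' (pos 22) + 1 = pos 23 = 'x'
  'n' (pos 13) + 1 = pos 14 = 'o'
  'j' (pos 9) + 1 = pos 10 = 'k'
  's' (pos 18) + 1 = pos 19 = 't'
Result: oqxxokt

oqxxokt
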